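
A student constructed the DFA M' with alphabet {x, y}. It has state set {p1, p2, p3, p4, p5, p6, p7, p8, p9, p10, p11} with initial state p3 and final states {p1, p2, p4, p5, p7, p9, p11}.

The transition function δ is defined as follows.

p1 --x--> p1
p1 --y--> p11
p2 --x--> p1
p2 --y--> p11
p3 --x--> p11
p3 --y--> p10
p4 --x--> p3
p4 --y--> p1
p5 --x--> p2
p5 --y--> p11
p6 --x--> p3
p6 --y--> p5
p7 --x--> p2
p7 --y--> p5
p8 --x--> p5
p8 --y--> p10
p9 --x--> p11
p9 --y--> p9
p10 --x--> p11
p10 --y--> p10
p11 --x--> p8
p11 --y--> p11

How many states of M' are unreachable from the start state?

No path from p3 leads to p4, p6, p7, p9; the other 7 states are all reachable.

4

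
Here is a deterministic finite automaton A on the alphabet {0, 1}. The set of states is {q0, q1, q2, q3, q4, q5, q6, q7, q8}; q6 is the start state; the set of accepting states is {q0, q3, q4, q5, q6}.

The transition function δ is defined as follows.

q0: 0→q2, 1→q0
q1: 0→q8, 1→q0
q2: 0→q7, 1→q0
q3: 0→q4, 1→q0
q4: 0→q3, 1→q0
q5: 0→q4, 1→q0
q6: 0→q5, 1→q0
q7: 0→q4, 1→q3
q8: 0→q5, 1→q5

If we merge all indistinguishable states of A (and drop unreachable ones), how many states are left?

4

Reachable states from the start: {q0,q2,q3,q4,q5,q6,q7}. Unreachable: {q1,q8} — drop them.
Initial partition by acceptance: {q0,q3,q4,q5,q6} | {q2,q7}.
Refine {q0,q3,q4,q5,q6} on symbol 0: members go to different blocks, giving {q3,q4,q5,q6} and {q0}.
Split {q2,q7} by δ(·,0) → {q2} and {q7}.
The partition is now stable with 4 blocks: {q3,q4,q5,q6} | {q2} | {q0} | {q7}.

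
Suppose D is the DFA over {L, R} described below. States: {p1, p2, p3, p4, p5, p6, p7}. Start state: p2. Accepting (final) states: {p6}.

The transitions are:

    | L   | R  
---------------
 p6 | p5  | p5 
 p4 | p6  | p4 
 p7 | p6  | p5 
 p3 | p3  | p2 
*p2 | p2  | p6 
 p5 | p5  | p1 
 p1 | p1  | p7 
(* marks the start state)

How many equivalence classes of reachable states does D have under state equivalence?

Reachable states from the start: {p1,p2,p5,p6,p7}. Unreachable: {p3,p4} — drop them.
Initial partition by acceptance: {p6} | {p1,p2,p5,p7}.
Refine {p1,p2,p5,p7} on symbol L: members go to different blocks, giving {p1,p2,p5} and {p7}.
On input R, block {p1,p2,p5} splits into {p1} and {p2} and {p5}.
No further refinement is possible. Final partition (5 blocks): {p6} | {p1} | {p7} | {p2} | {p5}.

5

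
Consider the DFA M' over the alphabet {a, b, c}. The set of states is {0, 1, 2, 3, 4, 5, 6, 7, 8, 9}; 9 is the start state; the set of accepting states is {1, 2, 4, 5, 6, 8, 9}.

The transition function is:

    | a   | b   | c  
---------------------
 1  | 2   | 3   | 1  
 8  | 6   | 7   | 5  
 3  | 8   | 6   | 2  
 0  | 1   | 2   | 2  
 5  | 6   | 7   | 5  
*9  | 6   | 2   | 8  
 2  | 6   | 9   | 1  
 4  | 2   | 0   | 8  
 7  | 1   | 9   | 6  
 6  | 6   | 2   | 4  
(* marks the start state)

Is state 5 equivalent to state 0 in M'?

Every state is reachable, so we keep all 10.
Start with accepting vs non-accepting: {1,2,4,5,6,8,9} | {0,3,7}.
On input b, block {1,2,4,5,6,8,9} splits into {1,4,5,8} and {2,6,9}.
No further refinement is possible. Final partition (3 blocks): {1,4,5,8} | {0,3,7} | {2,6,9}.
5 and 0 end up in different blocks, so they are distinguishable. For instance, the string 'ε' is accepted from only 5.

No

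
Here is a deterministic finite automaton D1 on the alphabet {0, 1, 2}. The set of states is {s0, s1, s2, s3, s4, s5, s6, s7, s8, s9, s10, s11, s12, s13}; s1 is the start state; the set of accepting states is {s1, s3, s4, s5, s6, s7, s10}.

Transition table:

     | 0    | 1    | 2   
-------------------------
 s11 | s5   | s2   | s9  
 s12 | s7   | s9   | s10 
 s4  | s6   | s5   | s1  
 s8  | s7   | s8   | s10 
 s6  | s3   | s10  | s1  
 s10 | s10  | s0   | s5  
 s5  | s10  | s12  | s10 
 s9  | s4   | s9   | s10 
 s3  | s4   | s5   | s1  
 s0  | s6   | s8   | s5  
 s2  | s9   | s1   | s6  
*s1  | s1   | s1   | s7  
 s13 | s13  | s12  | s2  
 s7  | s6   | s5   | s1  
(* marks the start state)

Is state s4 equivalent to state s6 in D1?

States {s2,s11,s13} cannot be reached from the start state, so discard them.
P0 = {s1,s3,s4,s5,s6,s7,s10} | {s0,s8,s9,s12}.
On input 1, block {s1,s3,s4,s5,s6,s7,s10} splits into {s1,s3,s4,s6,s7} and {s5,s10}.
Split {s1,s3,s4,s6,s7} by δ(·,1) → {s3,s4,s6,s7} and {s1}.
Stable partition: {s3,s4,s6,s7} | {s0,s8,s9,s12} | {s5,s10} | {s1} — 4 equivalence classes.
s4 and s6 lie in the same block of the stable partition, so they are equivalent — no string distinguishes them.

Yes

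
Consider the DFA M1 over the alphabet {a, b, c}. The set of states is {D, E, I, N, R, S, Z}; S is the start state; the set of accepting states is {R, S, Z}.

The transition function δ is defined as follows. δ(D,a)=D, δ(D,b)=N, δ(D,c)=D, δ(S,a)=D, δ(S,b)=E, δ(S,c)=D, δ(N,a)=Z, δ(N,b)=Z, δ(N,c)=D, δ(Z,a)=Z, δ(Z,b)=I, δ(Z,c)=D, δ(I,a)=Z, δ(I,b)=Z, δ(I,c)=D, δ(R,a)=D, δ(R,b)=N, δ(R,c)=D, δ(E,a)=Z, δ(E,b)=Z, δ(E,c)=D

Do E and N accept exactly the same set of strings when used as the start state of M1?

Reachable states from the start: {D,E,I,N,S,Z}. Unreachable: {R} — drop them.
Initial partition by acceptance: {S,Z} | {D,E,I,N}.
Split {S,Z} by δ(·,a) → {Z} and {S}.
Refine {D,E,I,N} on symbol a: members go to different blocks, giving {E,I,N} and {D}.
No further refinement is possible. Final partition (4 blocks): {Z} | {E,I,N} | {S} | {D}.
E and N lie in the same block of the stable partition, so they are equivalent — no string distinguishes them.

Yes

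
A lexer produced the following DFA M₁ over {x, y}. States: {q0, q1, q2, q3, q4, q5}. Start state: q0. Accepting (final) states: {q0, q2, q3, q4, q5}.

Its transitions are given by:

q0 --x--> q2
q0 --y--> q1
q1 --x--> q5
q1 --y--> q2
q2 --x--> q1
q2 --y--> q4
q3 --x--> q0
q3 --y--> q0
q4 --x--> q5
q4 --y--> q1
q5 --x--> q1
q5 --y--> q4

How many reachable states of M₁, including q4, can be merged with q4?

Reachable states from the start: {q0,q1,q2,q4,q5}. Unreachable: {q3} — drop them.
Initial partition by acceptance: {q0,q2,q4,q5} | {q1}.
Refine {q0,q2,q4,q5} on symbol x: members go to different blocks, giving {q0,q4} and {q2,q5}.
Stable partition: {q0,q4} | {q1} | {q2,q5} — 3 equivalence classes.
The equivalence class containing q4 is {q0,q4}, of size 2.

2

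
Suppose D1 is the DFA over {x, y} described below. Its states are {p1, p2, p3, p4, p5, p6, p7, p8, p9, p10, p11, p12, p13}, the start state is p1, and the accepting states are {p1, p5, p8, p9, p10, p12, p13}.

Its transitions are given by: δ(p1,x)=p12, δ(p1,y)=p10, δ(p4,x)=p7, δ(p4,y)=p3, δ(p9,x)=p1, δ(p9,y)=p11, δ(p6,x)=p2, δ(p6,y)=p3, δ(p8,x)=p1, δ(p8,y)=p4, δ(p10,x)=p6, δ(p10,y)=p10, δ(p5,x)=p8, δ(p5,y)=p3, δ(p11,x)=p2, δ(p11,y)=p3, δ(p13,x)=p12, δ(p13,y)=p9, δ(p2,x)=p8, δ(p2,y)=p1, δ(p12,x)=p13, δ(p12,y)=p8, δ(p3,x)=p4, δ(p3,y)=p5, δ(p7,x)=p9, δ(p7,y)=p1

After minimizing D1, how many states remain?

8

P0 = {p1,p5,p8,p9,p10,p12,p13} | {p2,p3,p4,p6,p7,p11}.
On input x, block {p1,p5,p8,p9,p10,p12,p13} splits into {p1,p5,p8,p9,p12,p13} and {p10}.
Refine {p1,p5,p8,p9,p12,p13} on symbol y: members go to different blocks, giving {p5,p8,p9} and {p12,p13} and {p1}.
On input x, block {p5,p8,p9} splits into {p8,p9} and {p5}.
Split {p2,p3,p4,p6,p7,p11} by δ(·,x) → {p3,p4,p6,p11} and {p2,p7}.
On input x, block {p3,p4,p6,p11} splits into {p4,p6,p11} and {p3}.
No further refinement is possible. Final partition (8 blocks): {p8,p9} | {p4,p6,p11} | {p10} | {p12,p13} | {p1} | {p5} | {p2,p7} | {p3}.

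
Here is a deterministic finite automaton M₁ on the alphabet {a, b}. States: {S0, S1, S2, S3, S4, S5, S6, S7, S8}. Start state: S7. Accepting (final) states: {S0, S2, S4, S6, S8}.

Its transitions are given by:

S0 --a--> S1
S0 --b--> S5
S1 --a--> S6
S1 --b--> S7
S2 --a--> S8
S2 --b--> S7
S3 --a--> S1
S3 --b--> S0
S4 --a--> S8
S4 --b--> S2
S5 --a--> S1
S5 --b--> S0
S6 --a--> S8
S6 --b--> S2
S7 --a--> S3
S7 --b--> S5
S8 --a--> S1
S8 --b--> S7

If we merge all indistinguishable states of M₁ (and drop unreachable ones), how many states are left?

Reachable states from the start: {S0,S1,S2,S3,S5,S6,S7,S8}. Unreachable: {S4} — drop them.
Initial partition by acceptance: {S0,S2,S6,S8} | {S1,S3,S5,S7}.
Split {S0,S2,S6,S8} by δ(·,a) → {S0,S8} and {S2,S6}.
On input a, block {S1,S3,S5,S7} splits into {S3,S5,S7} and {S1}.
On input a, block {S3,S5,S7} splits into {S3,S5} and {S7}.
Split {S0,S8} by δ(·,b) → {S0} and {S8}.
On input b, block {S2,S6} splits into {S2} and {S6}.
The partition is now stable with 7 blocks: {S0} | {S3,S5} | {S2} | {S1} | {S7} | {S8} | {S6}.

7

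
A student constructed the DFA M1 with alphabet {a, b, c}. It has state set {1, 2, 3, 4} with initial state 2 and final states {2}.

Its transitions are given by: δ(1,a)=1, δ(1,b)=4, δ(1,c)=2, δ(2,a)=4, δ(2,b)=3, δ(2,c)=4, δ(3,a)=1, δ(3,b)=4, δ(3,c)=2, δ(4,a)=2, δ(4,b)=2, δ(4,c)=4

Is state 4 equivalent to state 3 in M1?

All states are reachable from the start state.
Start with accepting vs non-accepting: {2} | {1,3,4}.
On input a, block {1,3,4} splits into {1,3} and {4}.
No further refinement is possible. Final partition (3 blocks): {2} | {1,3} | {4}.
4 and 3 end up in different blocks, so they are distinguishable. For instance, the string 'a' is accepted from only 4.

No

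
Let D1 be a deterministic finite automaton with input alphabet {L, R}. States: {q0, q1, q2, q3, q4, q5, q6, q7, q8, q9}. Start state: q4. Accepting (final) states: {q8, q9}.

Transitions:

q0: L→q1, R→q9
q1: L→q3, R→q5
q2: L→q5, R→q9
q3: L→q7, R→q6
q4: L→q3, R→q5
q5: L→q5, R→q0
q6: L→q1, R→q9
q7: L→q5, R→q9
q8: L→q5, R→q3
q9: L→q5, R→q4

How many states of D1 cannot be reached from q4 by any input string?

No path from q4 leads to q2, q8; the other 8 states are all reachable.

2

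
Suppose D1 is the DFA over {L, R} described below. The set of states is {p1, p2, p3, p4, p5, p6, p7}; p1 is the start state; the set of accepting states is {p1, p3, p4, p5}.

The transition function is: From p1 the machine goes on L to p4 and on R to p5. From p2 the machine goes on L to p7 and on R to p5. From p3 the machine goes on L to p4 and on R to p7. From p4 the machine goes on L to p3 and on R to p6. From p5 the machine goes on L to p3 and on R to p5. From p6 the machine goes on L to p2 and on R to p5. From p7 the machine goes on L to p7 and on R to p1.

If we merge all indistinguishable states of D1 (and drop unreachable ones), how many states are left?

Every state is reachable, so we keep all 7.
P0 = {p1,p3,p4,p5} | {p2,p6,p7}.
On input R, block {p1,p3,p4,p5} splits into {p1,p5} and {p3,p4}.
No further refinement is possible. Final partition (3 blocks): {p1,p5} | {p2,p6,p7} | {p3,p4}.

3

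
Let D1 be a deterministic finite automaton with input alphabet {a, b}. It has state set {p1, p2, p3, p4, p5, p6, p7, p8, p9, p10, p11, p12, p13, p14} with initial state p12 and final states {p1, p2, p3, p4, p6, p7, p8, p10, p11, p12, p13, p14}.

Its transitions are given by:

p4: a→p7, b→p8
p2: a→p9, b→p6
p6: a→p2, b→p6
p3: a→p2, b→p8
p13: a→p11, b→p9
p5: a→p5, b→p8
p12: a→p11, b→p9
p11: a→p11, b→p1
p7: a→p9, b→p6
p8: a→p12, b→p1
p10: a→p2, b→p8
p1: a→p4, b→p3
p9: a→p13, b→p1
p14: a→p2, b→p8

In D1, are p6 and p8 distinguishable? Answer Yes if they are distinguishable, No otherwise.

First remove the unreachable states {p5,p10,p14}; 11 states remain.
Initial partition by acceptance: {p1,p2,p3,p4,p6,p7,p8,p11,p12,p13} | {p9}.
Refine {p1,p2,p3,p4,p6,p7,p8,p11,p12,p13} on symbol a: members go to different blocks, giving {p1,p3,p4,p6,p8,p11,p12,p13} and {p2,p7}.
On input a, block {p1,p3,p4,p6,p8,p11,p12,p13} splits into {p1,p8,p11,p12,p13} and {p3,p4,p6}.
Refine {p1,p8,p11,p12,p13} on symbol a: members go to different blocks, giving {p8,p11,p12,p13} and {p1}.
On input b, block {p8,p11,p12,p13} splits into {p8,p11} and {p12,p13}.
On input a, block {p8,p11} splits into {p8} and {p11}.
On input b, block {p3,p4,p6} splits into {p3,p4} and {p6}.
The partition is now stable with 8 blocks: {p8} | {p9} | {p2,p7} | {p3,p4} | {p1} | {p12,p13} | {p11} | {p6}.
p6 and p8 end up in different blocks, so they are distinguishable. For instance, the string 'aa' is accepted from only p8.

Yes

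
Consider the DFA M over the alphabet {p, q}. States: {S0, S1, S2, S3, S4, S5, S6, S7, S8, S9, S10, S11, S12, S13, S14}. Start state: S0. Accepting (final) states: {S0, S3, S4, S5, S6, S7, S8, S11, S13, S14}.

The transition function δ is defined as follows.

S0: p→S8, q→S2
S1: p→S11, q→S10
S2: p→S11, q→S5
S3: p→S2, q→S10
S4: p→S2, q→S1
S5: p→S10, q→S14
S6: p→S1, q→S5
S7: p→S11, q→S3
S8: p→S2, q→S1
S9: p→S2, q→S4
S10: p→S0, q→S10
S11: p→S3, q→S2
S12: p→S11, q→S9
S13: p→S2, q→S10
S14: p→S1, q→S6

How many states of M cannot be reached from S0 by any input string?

No path from S0 leads to S4, S7, S9, S12, S13; the other 10 states are all reachable.

5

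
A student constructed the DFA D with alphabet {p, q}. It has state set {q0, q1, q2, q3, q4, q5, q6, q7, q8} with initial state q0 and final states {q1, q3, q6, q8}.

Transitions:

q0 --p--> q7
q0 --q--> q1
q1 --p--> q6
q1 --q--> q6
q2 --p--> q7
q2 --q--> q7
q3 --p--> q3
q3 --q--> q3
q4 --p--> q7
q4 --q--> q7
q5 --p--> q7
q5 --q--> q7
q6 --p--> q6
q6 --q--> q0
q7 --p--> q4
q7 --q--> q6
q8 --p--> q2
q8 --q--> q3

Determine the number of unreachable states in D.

Starting at q0 and following transitions, the reachable set is {q0, q1, q4, q6, q7}. That leaves q2, q3, q5, q8 unreachable — 4 in total.

4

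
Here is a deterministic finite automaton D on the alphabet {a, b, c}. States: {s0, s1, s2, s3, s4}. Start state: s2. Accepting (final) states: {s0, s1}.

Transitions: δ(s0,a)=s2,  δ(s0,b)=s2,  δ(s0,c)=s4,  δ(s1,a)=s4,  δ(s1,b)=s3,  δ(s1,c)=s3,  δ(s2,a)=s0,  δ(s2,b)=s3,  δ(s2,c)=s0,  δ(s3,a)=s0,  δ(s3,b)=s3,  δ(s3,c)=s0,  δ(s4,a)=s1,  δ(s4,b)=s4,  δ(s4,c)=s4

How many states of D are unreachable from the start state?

0

Every one of the 5 states is reachable from s2.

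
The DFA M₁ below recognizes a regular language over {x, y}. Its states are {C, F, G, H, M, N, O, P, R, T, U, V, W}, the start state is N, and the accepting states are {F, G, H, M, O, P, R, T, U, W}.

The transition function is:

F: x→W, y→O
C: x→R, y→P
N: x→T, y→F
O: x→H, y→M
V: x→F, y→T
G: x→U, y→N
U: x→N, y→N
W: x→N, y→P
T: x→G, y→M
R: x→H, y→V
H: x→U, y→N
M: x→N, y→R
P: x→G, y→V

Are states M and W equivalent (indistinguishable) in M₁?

Yes

First remove the unreachable states {C}; 12 states remain.
Start with accepting vs non-accepting: {F,G,H,M,O,P,R,T,U,W} | {N,V}.
Split {F,G,H,M,O,P,R,T,U,W} by δ(·,x) → {F,G,H,O,P,R,T} and {M,U,W}.
Split {F,G,H,O,P,R,T} by δ(·,x) → {O,P,R,T} and {F,G,H}.
Split {O,P,R,T} by δ(·,y) → {O,T} and {P,R}.
Split {N,V} by δ(·,x) → {N} and {V}.
Split {M,U,W} by δ(·,y) → {M,W} and {U}.
Refine {F,G,H} on symbol x: members go to different blocks, giving {G,H} and {F}.
The partition is now stable with 8 blocks: {O,T} | {N} | {M,W} | {G,H} | {P,R} | {V} | {U} | {F}.
M and W lie in the same block of the stable partition, so they are equivalent — no string distinguishes them.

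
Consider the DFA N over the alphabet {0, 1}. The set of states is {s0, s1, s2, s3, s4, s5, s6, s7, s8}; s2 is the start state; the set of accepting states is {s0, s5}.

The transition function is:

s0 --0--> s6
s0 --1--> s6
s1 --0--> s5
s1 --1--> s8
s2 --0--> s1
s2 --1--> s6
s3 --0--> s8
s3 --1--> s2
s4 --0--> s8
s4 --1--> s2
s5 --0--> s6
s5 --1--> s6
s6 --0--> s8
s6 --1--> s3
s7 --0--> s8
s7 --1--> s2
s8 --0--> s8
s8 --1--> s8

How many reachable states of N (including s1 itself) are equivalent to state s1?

First remove the unreachable states {s0,s4,s7}; 6 states remain.
P0 = {s5} | {s1,s2,s3,s6,s8}.
Split {s1,s2,s3,s6,s8} by δ(·,0) → {s2,s3,s6,s8} and {s1}.
Split {s2,s3,s6,s8} by δ(·,0) → {s3,s6,s8} and {s2}.
Split {s3,s6,s8} by δ(·,1) → {s6,s8} and {s3}.
Split {s6,s8} by δ(·,1) → {s6} and {s8}.
The partition is now stable with 6 blocks: {s5} | {s6} | {s1} | {s2} | {s3} | {s8}.
The equivalence class containing s1 is {s1}, of size 1.

1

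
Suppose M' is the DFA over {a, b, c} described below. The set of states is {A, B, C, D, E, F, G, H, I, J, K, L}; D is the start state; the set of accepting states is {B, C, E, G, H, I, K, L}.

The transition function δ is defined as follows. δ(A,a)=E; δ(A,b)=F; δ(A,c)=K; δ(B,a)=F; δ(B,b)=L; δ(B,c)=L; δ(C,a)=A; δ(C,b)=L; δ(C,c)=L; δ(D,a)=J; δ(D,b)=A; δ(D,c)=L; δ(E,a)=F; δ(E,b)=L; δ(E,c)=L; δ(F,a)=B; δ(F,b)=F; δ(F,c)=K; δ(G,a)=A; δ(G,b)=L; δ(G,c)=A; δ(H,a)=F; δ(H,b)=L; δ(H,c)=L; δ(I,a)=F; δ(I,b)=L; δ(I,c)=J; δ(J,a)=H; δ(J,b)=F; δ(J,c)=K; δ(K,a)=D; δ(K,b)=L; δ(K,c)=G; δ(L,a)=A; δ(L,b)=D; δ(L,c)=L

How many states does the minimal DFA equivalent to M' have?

States {C,I} cannot be reached from the start state, so discard them.
P0 = {B,E,G,H,K,L} | {A,D,F,J}.
Refine {B,E,G,H,K,L} on symbol b: members go to different blocks, giving {B,E,G,H,K} and {L}.
On input c, block {B,E,G,H,K} splits into {B,E,H} and {G} and {K}.
Refine {A,D,F,J} on symbol a: members go to different blocks, giving {A,F,J} and {D}.
No further refinement is possible. Final partition (6 blocks): {B,E,H} | {A,F,J} | {L} | {G} | {K} | {D}.

6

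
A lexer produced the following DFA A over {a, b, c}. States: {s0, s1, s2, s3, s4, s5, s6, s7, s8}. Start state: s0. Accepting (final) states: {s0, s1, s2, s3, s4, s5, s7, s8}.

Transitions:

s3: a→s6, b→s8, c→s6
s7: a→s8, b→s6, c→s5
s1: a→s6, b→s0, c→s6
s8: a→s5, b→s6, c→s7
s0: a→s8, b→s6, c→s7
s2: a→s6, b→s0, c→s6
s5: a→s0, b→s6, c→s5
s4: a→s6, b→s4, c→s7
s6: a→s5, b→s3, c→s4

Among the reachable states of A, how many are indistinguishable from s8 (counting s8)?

States {s1,s2} cannot be reached from the start state, so discard them.
P0 = {s0,s3,s4,s5,s7,s8} | {s6}.
Split {s0,s3,s4,s5,s7,s8} by δ(·,a) → {s0,s5,s7,s8} and {s3,s4}.
On input b, block {s3,s4} splits into {s3} and {s4}.
The partition is now stable with 4 blocks: {s0,s5,s7,s8} | {s6} | {s3} | {s4}.
The equivalence class containing s8 is {s0,s5,s7,s8}, of size 4.

4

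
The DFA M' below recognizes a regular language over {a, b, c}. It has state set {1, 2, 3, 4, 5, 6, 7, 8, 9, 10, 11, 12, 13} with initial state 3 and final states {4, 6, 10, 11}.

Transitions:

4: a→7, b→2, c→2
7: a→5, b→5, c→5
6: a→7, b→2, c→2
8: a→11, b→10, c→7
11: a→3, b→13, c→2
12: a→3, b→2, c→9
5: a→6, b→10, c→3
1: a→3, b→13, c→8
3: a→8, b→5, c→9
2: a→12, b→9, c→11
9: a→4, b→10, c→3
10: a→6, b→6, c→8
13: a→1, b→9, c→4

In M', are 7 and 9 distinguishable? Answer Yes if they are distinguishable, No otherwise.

Every state is reachable, so we keep all 13.
Start with accepting vs non-accepting: {4,6,10,11} | {1,2,3,5,7,8,9,12,13}.
On input a, block {4,6,10,11} splits into {4,6,11} and {10}.
Split {1,2,3,5,7,8,9,12,13} by δ(·,a) → {1,2,3,7,12,13} and {5,8,9}.
On input a, block {1,2,3,7,12,13} splits into {1,2,12,13} and {3,7}.
Refine {1,2,12,13} on symbol a: members go to different blocks, giving {1,12} and {2,13}.
No further refinement is possible. Final partition (6 blocks): {4,6,11} | {1,12} | {10} | {5,8,9} | {3,7} | {2,13}.
7 and 9 end up in different blocks, so they are distinguishable. For instance, the string 'a' is accepted from only 9.

Yes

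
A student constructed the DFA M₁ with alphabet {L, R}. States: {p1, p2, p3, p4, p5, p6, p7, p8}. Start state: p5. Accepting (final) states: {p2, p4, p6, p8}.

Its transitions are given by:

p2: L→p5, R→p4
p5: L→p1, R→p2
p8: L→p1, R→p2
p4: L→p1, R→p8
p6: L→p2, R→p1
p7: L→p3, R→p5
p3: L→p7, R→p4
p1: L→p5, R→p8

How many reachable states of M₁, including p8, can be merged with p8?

Reachable states from the start: {p1,p2,p4,p5,p8}. Unreachable: {p3,p6,p7} — drop them.
P0 = {p2,p4,p8} | {p1,p5}.
The partition is now stable with 2 blocks: {p2,p4,p8} | {p1,p5}.
State p8 belongs to the block {p2,p4,p8}, which has 3 states.

3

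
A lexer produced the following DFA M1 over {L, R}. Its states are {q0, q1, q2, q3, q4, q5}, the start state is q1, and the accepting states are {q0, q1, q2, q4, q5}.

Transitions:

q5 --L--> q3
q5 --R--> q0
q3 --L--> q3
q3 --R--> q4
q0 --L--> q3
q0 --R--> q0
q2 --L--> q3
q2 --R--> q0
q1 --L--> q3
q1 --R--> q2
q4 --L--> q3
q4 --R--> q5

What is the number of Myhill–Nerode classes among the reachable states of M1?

Initial partition by acceptance: {q0,q1,q2,q4,q5} | {q3}.
The partition is now stable with 2 blocks: {q0,q1,q2,q4,q5} | {q3}.

2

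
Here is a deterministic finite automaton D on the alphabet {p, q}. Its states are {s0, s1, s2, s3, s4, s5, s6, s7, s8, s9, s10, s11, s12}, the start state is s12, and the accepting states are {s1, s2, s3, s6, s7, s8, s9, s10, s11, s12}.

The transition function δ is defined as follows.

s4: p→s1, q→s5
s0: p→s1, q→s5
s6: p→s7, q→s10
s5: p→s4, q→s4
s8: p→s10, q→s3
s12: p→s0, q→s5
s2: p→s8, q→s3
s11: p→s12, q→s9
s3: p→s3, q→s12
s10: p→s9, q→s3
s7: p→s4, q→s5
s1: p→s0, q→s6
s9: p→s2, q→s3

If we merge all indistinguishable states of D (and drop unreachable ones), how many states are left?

First remove the unreachable states {s11}; 12 states remain.
P0 = {s1,s2,s3,s6,s7,s8,s9,s10,s12} | {s0,s4,s5}.
Refine {s1,s2,s3,s6,s7,s8,s9,s10,s12} on symbol p: members go to different blocks, giving {s2,s3,s6,s8,s9,s10} and {s1,s7,s12}.
On input p, block {s2,s3,s6,s8,s9,s10} splits into {s2,s3,s8,s9,s10} and {s6}.
On input q, block {s2,s3,s8,s9,s10} splits into {s2,s8,s9,s10} and {s3}.
Refine {s0,s4,s5} on symbol p: members go to different blocks, giving {s0,s4} and {s5}.
Split {s1,s7,s12} by δ(·,q) → {s7,s12} and {s1}.
The partition is now stable with 7 blocks: {s2,s8,s9,s10} | {s0,s4} | {s7,s12} | {s6} | {s3} | {s5} | {s1}.

7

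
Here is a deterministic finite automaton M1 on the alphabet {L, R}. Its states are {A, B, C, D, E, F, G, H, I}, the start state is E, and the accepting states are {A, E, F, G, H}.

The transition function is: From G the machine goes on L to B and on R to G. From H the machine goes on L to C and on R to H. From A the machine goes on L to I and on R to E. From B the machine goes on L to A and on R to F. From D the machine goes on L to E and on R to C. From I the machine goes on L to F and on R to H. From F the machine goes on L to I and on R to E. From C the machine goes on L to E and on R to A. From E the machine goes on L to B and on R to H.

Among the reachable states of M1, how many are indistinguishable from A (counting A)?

4

Reachable states from the start: {A,B,C,E,F,H,I}. Unreachable: {D,G} — drop them.
P0 = {A,E,F,H} | {B,C,I}.
The partition is now stable with 2 blocks: {A,E,F,H} | {B,C,I}.
The equivalence class containing A is {A,E,F,H}, of size 4.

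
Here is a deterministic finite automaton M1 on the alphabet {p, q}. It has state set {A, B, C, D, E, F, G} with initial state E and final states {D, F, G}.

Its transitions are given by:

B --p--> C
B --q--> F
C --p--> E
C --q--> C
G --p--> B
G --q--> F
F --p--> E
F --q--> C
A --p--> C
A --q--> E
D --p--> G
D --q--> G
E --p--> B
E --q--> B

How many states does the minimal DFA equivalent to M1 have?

4

First remove the unreachable states {A,D,G}; 4 states remain.
Start with accepting vs non-accepting: {F} | {B,C,E}.
Refine {B,C,E} on symbol q: members go to different blocks, giving {C,E} and {B}.
On input p, block {C,E} splits into {C} and {E}.
Stable partition: {F} | {C} | {B} | {E} — 4 equivalence classes.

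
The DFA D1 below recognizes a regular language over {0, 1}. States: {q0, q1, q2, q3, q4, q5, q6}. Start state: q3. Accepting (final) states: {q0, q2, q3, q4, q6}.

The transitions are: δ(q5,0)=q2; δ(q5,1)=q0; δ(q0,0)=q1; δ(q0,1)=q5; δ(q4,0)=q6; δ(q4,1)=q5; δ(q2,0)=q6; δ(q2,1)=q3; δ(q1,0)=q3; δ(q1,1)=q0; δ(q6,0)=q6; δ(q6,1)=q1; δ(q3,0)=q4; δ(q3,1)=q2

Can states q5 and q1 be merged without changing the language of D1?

P0 = {q0,q2,q3,q4,q6} | {q1,q5}.
Refine {q0,q2,q3,q4,q6} on symbol 0: members go to different blocks, giving {q2,q3,q4,q6} and {q0}.
On input 1, block {q2,q3,q4,q6} splits into {q2,q3} and {q4,q6}.
Stable partition: {q2,q3} | {q1,q5} | {q0} | {q4,q6} — 4 equivalence classes.
q5 and q1 lie in the same block of the stable partition, so they are equivalent — no string distinguishes them.

Yes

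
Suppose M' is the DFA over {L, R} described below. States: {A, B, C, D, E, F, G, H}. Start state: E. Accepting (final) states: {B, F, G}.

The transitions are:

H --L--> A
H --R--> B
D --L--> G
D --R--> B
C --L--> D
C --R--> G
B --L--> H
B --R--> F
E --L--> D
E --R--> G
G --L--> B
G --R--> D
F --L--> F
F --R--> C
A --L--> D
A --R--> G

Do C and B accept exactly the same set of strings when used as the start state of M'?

Initial partition by acceptance: {B,F,G} | {A,C,D,E,H}.
Refine {B,F,G} on symbol L: members go to different blocks, giving {F,G} and {B}.
Refine {F,G} on symbol L: members go to different blocks, giving {F} and {G}.
Split {A,C,D,E,H} by δ(·,L) → {A,C,E,H} and {D}.
On input L, block {A,C,E,H} splits into {A,C,E} and {H}.
No further refinement is possible. Final partition (6 blocks): {F} | {A,C,E} | {B} | {G} | {D} | {H}.
C and B end up in different blocks, so they are distinguishable. For instance, the string 'ε' is accepted from only B.

No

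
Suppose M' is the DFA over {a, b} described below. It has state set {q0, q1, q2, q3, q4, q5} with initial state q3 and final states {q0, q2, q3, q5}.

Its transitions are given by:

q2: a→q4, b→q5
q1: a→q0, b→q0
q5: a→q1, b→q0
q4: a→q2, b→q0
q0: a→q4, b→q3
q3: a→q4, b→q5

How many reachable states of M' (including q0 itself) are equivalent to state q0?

All states are reachable from the start state.
P0 = {q0,q2,q3,q5} | {q1,q4}.
Stable partition: {q0,q2,q3,q5} | {q1,q4} — 2 equivalence classes.
The equivalence class containing q0 is {q0,q2,q3,q5}, of size 4.

4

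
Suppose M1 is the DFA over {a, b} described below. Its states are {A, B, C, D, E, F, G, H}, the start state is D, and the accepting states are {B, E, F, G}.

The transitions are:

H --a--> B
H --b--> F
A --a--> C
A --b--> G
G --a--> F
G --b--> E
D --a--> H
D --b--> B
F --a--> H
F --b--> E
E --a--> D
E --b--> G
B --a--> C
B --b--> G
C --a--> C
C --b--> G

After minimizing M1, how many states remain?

7

Reachable states from the start: {B,C,D,E,F,G,H}. Unreachable: {A} — drop them.
Start with accepting vs non-accepting: {B,E,F,G} | {C,D,H}.
On input a, block {B,E,F,G} splits into {B,E,F} and {G}.
Split {B,E,F} by δ(·,b) → {B,E} and {F}.
Refine {C,D,H} on symbol a: members go to different blocks, giving {C,D} and {H}.
On input a, block {C,D} splits into {C} and {D}.
Split {B,E} by δ(·,a) → {B} and {E}.
The partition is now stable with 7 blocks: {B} | {C} | {G} | {F} | {H} | {D} | {E}.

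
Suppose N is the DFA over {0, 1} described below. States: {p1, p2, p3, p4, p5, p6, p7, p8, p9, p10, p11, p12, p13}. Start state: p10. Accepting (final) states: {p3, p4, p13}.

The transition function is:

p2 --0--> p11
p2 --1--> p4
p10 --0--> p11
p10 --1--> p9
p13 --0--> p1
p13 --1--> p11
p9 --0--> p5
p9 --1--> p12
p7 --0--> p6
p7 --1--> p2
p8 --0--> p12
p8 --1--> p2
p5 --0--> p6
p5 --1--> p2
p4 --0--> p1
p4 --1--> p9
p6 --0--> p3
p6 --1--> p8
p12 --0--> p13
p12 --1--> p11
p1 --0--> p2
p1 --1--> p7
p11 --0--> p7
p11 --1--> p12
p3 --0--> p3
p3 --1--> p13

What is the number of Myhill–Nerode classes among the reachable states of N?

All states are reachable from the start state.
Initial partition by acceptance: {p3,p4,p13} | {p1,p2,p5,p6,p7,p8,p9,p10,p11,p12}.
On input 0, block {p3,p4,p13} splits into {p4,p13} and {p3}.
On input 0, block {p1,p2,p5,p6,p7,p8,p9,p10,p11,p12} splits into {p1,p2,p5,p7,p8,p9,p10,p11} and {p6} and {p12}.
Split {p1,p2,p5,p7,p8,p9,p10,p11} by δ(·,0) → {p1,p2,p9,p10,p11} and {p5,p7} and {p8}.
Refine {p1,p2,p9,p10,p11} on symbol 0: members go to different blocks, giving {p1,p2,p10} and {p9,p11}.
On input 0, block {p1,p2,p10} splits into {p2,p10} and {p1}.
Refine {p2,p10} on symbol 1: members go to different blocks, giving {p2} and {p10}.
Stable partition: {p4,p13} | {p2} | {p3} | {p6} | {p12} | {p5,p7} | {p8} | {p9,p11} | {p1} | {p10} — 10 equivalence classes.

10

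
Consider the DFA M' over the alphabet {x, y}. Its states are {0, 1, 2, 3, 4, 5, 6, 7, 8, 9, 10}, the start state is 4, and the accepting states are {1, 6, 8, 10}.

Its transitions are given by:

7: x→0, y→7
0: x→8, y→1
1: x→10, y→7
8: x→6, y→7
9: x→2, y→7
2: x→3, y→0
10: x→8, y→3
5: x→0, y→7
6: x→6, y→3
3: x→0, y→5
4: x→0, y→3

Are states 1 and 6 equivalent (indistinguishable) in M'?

States {2,9} cannot be reached from the start state, so discard them.
Initial partition by acceptance: {1,6,8,10} | {0,3,4,5,7}.
Split {0,3,4,5,7} by δ(·,x) → {3,4,5,7} and {0}.
No further refinement is possible. Final partition (3 blocks): {1,6,8,10} | {3,4,5,7} | {0}.
1 and 6 lie in the same block of the stable partition, so they are equivalent — no string distinguishes them.

Yes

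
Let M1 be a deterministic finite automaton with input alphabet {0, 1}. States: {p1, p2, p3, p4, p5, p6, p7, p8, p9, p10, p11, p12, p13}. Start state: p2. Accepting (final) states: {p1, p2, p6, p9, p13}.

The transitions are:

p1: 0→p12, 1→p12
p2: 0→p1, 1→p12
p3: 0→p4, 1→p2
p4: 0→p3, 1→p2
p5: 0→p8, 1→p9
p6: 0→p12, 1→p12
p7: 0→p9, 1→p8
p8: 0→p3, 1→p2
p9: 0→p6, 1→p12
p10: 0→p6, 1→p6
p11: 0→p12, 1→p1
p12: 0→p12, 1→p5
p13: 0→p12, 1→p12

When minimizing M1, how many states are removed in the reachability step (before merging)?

No path from p2 leads to p7, p10, p11, p13; the other 9 states are all reachable.

4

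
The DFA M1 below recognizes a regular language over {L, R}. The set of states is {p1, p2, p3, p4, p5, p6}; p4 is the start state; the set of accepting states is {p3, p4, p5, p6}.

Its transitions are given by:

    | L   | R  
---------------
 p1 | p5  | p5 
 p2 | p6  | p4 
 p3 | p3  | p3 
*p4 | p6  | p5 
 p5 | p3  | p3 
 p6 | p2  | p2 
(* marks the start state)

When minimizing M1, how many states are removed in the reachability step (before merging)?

BFS from p4 reaches {p2, p3, p4, p5, p6}; the 1 state(s) p1 are never visited.

1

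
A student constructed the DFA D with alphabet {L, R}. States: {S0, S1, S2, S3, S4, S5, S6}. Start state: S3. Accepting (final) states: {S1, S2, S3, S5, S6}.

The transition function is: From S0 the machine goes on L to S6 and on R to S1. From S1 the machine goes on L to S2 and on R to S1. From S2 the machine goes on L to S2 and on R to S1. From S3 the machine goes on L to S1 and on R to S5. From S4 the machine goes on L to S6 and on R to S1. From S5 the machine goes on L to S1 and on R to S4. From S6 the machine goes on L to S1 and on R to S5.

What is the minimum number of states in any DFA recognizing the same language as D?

4

States {S0} cannot be reached from the start state, so discard them.
Initial partition by acceptance: {S1,S2,S3,S5,S6} | {S4}.
On input R, block {S1,S2,S3,S5,S6} splits into {S1,S2,S3,S6} and {S5}.
On input R, block {S1,S2,S3,S6} splits into {S1,S2} and {S3,S6}.
The partition is now stable with 4 blocks: {S1,S2} | {S4} | {S5} | {S3,S6}.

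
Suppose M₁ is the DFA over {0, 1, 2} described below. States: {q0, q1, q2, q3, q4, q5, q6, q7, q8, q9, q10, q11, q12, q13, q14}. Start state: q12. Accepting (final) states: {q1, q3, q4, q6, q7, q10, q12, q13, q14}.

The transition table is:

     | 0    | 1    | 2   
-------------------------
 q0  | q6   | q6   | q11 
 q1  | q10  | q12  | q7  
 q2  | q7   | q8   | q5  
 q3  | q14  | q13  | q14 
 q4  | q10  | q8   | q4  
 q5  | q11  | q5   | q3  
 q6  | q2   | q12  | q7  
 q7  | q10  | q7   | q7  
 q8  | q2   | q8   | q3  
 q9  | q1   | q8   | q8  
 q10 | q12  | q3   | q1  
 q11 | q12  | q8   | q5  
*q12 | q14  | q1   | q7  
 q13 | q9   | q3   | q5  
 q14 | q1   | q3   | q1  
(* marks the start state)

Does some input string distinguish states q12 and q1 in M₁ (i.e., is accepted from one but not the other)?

States {q0,q4,q6} cannot be reached from the start state, so discard them.
P0 = {q1,q3,q7,q10,q12,q13,q14} | {q2,q5,q8,q9,q11}.
Refine {q1,q3,q7,q10,q12,q13,q14} on symbol 0: members go to different blocks, giving {q1,q3,q7,q10,q12,q14} and {q13}.
Split {q1,q3,q7,q10,q12,q14} by δ(·,1) → {q1,q7,q10,q12,q14} and {q3}.
Refine {q1,q7,q10,q12,q14} on symbol 1: members go to different blocks, giving {q1,q7,q12} and {q10,q14}.
Split {q2,q5,q8,q9,q11} by δ(·,0) → {q2,q9,q11} and {q5,q8}.
No further refinement is possible. Final partition (6 blocks): {q1,q7,q12} | {q2,q9,q11} | {q13} | {q3} | {q10,q14} | {q5,q8}.
q12 and q1 lie in the same block of the stable partition, so they are equivalent — no string distinguishes them.

No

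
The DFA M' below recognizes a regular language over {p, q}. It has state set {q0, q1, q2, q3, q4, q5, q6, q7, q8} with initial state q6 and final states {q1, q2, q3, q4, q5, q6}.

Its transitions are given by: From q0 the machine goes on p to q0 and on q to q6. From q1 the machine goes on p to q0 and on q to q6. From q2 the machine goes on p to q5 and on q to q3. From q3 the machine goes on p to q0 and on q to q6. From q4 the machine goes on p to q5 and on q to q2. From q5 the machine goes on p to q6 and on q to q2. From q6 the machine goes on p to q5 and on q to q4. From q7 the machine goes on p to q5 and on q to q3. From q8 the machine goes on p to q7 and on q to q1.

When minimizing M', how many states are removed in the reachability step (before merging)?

3

BFS from q6 reaches {q0, q2, q3, q4, q5, q6}; the 3 state(s) q1, q7, q8 are never visited.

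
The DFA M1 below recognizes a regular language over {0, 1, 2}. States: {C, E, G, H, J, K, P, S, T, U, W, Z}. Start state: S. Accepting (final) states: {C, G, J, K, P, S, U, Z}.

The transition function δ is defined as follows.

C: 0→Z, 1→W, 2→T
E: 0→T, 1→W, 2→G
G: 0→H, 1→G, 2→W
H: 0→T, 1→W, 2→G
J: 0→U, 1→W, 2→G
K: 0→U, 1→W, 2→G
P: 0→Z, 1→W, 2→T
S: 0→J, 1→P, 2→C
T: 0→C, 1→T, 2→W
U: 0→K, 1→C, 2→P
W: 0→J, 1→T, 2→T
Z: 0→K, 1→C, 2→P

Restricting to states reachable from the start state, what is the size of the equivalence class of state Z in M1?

3

First remove the unreachable states {E}; 11 states remain.
P0 = {C,G,J,K,P,S,U,Z} | {H,T,W}.
Split {C,G,J,K,P,S,U,Z} by δ(·,0) → {C,J,K,P,S,U,Z} and {G}.
Refine {C,J,K,P,S,U,Z} on symbol 1: members go to different blocks, giving {C,J,K,P} and {S,U,Z}.
Split {C,J,K,P} by δ(·,2) → {J,K} and {C,P}.
Split {H,T,W} by δ(·,0) → {W} and {T} and {H}.
Stable partition: {J,K} | {W} | {G} | {S,U,Z} | {C,P} | {T} | {H} — 7 equivalence classes.
State Z belongs to the block {S,U,Z}, which has 3 states.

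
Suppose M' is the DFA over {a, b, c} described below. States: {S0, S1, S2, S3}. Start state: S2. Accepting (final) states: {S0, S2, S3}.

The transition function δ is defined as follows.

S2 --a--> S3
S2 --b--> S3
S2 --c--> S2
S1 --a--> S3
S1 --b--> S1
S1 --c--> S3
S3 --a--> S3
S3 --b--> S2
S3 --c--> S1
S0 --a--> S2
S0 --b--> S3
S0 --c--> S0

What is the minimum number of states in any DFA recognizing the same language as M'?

3

Reachable states from the start: {S1,S2,S3}. Unreachable: {S0} — drop them.
Start with accepting vs non-accepting: {S2,S3} | {S1}.
Split {S2,S3} by δ(·,c) → {S2} and {S3}.
Stable partition: {S2} | {S1} | {S3} — 3 equivalence classes.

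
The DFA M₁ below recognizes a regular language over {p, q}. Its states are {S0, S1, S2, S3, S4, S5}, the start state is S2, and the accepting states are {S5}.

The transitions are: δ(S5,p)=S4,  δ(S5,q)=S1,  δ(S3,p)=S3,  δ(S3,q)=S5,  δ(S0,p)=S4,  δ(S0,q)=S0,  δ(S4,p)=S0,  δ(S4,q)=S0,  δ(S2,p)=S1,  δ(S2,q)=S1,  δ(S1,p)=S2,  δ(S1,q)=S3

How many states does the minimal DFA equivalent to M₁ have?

Every state is reachable, so we keep all 6.
P0 = {S5} | {S0,S1,S2,S3,S4}.
On input q, block {S0,S1,S2,S3,S4} splits into {S0,S1,S2,S4} and {S3}.
Refine {S0,S1,S2,S4} on symbol q: members go to different blocks, giving {S0,S2,S4} and {S1}.
Refine {S0,S2,S4} on symbol p: members go to different blocks, giving {S0,S4} and {S2}.
Stable partition: {S5} | {S0,S4} | {S3} | {S1} | {S2} — 5 equivalence classes.

5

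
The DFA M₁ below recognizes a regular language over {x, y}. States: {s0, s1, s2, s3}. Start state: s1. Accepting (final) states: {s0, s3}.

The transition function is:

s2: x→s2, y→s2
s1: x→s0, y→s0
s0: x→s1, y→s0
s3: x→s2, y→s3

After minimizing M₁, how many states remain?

States {s2,s3} cannot be reached from the start state, so discard them.
P0 = {s0} | {s1}.
The partition is now stable with 2 blocks: {s0} | {s1}.

2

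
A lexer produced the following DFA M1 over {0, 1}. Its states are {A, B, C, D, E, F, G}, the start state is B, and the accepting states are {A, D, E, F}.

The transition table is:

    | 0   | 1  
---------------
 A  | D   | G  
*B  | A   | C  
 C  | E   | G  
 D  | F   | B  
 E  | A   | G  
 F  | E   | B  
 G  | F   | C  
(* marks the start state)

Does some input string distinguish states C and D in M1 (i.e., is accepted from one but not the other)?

Yes

Initial partition by acceptance: {A,D,E,F} | {B,C,G}.
The partition is now stable with 2 blocks: {A,D,E,F} | {B,C,G}.
C and D end up in different blocks, so they are distinguishable. For instance, the string 'ε' is accepted from only D.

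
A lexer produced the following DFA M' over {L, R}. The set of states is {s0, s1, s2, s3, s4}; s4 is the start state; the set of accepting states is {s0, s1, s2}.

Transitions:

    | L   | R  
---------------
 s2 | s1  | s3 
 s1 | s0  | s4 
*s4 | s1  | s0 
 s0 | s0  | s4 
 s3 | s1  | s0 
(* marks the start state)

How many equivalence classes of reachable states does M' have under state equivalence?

Reachable states from the start: {s0,s1,s4}. Unreachable: {s2,s3} — drop them.
P0 = {s0,s1} | {s4}.
The partition is now stable with 2 blocks: {s0,s1} | {s4}.

2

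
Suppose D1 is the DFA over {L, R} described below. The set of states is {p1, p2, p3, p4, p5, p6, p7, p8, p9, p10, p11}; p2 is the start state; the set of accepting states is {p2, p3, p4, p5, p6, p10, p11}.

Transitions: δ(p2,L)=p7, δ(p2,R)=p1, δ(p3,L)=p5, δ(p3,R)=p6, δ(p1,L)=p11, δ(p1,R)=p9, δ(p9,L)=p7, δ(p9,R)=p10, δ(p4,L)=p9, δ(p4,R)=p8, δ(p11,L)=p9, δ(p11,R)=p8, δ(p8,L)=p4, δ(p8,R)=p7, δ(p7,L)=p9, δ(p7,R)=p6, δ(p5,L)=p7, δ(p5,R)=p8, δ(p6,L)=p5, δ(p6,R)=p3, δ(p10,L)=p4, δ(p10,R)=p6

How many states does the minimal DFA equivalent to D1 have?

4

Start with accepting vs non-accepting: {p2,p3,p4,p5,p6,p10,p11} | {p1,p7,p8,p9}.
Refine {p2,p3,p4,p5,p6,p10,p11} on symbol L: members go to different blocks, giving {p2,p4,p5,p11} and {p3,p6,p10}.
Refine {p1,p7,p8,p9} on symbol L: members go to different blocks, giving {p1,p8} and {p7,p9}.
The partition is now stable with 4 blocks: {p2,p4,p5,p11} | {p1,p8} | {p3,p6,p10} | {p7,p9}.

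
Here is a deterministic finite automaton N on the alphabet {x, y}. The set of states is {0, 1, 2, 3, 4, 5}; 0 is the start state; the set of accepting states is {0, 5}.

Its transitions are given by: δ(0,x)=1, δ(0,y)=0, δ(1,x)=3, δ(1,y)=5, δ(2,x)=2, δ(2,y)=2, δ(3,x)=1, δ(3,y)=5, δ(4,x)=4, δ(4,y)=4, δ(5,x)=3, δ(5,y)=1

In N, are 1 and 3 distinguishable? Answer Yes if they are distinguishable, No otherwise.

No

States {2,4} cannot be reached from the start state, so discard them.
Start with accepting vs non-accepting: {0,5} | {1,3}.
On input y, block {0,5} splits into {0} and {5}.
Stable partition: {0} | {1,3} | {5} — 3 equivalence classes.
1 and 3 lie in the same block of the stable partition, so they are equivalent — no string distinguishes them.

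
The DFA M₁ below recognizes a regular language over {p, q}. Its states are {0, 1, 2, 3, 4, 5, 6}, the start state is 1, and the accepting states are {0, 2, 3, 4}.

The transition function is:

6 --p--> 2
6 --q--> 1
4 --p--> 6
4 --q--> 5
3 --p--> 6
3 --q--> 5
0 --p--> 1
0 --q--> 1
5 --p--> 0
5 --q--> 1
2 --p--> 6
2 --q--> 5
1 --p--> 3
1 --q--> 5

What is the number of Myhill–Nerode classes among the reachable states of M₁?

States {4} cannot be reached from the start state, so discard them.
P0 = {0,2,3} | {1,5,6}.
The partition is now stable with 2 blocks: {0,2,3} | {1,5,6}.

2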